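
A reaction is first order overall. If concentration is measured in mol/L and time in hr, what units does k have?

hr⁻¹

Step 1: For overall order n, rate = k × (concentration)^n.
Step 2: Rate has units mol/L·hr⁻¹; concentration term has units (mol/L)^1.
Step 3: k = rate / (concentration)^n, so units of k = (mol/L)^(1-1)·hr⁻¹ = hr⁻¹.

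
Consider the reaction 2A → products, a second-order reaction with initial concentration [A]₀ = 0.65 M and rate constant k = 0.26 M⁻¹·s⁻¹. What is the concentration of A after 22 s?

0.1378 M

Step 1: For a second-order reaction: 1/[A] = 1/[A]₀ + kt
Step 2: 1/[A] = 1/0.65 + 0.26 × 22
Step 3: 1/[A] = 1.538 + 5.72 = 7.258
Step 4: [A] = 1/7.258 = 0.1378 M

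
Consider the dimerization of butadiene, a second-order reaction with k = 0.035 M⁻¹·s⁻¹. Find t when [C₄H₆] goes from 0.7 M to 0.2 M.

102 s

Step 1: For second-order: t = (1/[C₄H₆] - 1/[C₄H₆]₀)/k
Step 2: t = (1/0.2 - 1/0.7)/0.035
Step 3: t = (5 - 1.429)/0.035
Step 4: t = 3.571/0.035 = 102 s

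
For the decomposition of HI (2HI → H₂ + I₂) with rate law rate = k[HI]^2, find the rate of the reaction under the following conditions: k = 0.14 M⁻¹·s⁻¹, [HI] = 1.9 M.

0.5054 M/s

Step 1: Identify the rate law: rate = k[HI]^2
Step 2: Substitute values: rate = 0.14 × (1.9)^2
Step 3: Calculate: rate = 0.14 × 3.61 = 0.5054 M/s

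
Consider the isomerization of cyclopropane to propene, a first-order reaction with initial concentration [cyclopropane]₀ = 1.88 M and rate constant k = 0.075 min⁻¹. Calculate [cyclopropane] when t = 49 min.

0.04766 M

Step 1: For a first-order reaction: [cyclopropane] = [cyclopropane]₀ × e^(-kt)
Step 2: [cyclopropane] = 1.88 × e^(-0.075 × 49)
Step 3: [cyclopropane] = 1.88 × e^(-3.675)
Step 4: [cyclopropane] = 1.88 × 0.0253494 = 0.04766 M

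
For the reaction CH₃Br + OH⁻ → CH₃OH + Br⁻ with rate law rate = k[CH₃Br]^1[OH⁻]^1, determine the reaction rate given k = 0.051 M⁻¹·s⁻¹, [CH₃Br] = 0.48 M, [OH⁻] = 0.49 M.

0.012 M/s

Step 1: The rate law is rate = k[CH₃Br]^1[OH⁻]^1
Step 2: Substitute: rate = 0.051 × (0.48)^1 × (0.49)^1
Step 3: rate = 0.051 × 0.48 × 0.49 = 0.0119952 M/s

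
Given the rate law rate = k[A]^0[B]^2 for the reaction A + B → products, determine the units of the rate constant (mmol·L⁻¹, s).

(mmol·L⁻¹)⁻¹·s⁻¹

Step 1: Overall order = 0 + 2 = 2.
Step 2: rate has units mmol·L⁻¹·s⁻¹; [A]^0[B]^2 has units (mmol·L⁻¹)^2.
Step 3: k = rate/([A]^0[B]^2), so units of k = (mmol·L⁻¹)^(1-2)·s⁻¹ = (mmol·L⁻¹)⁻¹·s⁻¹.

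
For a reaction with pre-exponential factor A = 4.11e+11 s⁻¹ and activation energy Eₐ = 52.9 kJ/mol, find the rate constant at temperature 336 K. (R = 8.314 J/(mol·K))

2.45e+03 s⁻¹

Step 1: Use the Arrhenius equation: k = A × exp(-Eₐ/RT)
Step 2: Convert Eₐ to J/mol: 52.9 kJ/mol = 52900 J/mol
Step 3: Calculate the exponent: -Eₐ/(RT) = -52900/(8.314 × 336) = -18.93679
Step 4: k = 4.11e+11 × exp(-18.93679)
Step 5: k = 4.11e+11 × 5.96838e-09 = 2.4530e+03 s⁻¹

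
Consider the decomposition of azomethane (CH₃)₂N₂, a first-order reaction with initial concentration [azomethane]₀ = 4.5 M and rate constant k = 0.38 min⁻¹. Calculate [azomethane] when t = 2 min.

2.104 M

Step 1: For a first-order reaction: [azomethane] = [azomethane]₀ × e^(-kt)
Step 2: [azomethane] = 4.5 × e^(-0.38 × 2)
Step 3: [azomethane] = 4.5 × e^(-0.76)
Step 4: [azomethane] = 4.5 × 0.467666 = 2.104 M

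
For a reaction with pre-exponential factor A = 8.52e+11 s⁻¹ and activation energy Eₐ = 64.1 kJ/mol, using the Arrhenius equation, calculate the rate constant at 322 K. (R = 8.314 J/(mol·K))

3.40e+01 s⁻¹

Step 1: Use the Arrhenius equation: k = A × exp(-Eₐ/RT)
Step 2: Convert Eₐ to J/mol: 64.1 kJ/mol = 64100 J/mol
Step 3: Calculate the exponent: -Eₐ/(RT) = -64100/(8.314 × 322) = -23.94375
Step 4: k = 8.52e+11 × exp(-23.94375)
Step 5: k = 8.52e+11 × 3.99357e-11 = 3.4025e+01 s⁻¹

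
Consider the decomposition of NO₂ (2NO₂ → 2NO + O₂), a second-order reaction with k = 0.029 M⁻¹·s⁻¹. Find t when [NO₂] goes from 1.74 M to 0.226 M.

132.8 s

Step 1: For second-order: t = (1/[NO₂] - 1/[NO₂]₀)/k
Step 2: t = (1/0.226 - 1/1.74)/0.029
Step 3: t = (4.425 - 0.5747)/0.029
Step 4: t = 3.85/0.029 = 132.8 s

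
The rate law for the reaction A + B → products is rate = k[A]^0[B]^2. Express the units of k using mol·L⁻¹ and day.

(mol·L⁻¹)⁻¹·day⁻¹

Step 1: Overall order = 0 + 2 = 2.
Step 2: rate has units mol·L⁻¹·day⁻¹; [A]^0[B]^2 has units (mol·L⁻¹)^2.
Step 3: k = rate/([A]^0[B]^2), so units of k = (mol·L⁻¹)^(1-2)·day⁻¹ = (mol·L⁻¹)⁻¹·day⁻¹.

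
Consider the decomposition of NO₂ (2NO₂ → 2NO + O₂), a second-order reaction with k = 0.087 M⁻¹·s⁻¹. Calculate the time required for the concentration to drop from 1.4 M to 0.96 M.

3.763 s

Step 1: For second-order: t = (1/[NO₂] - 1/[NO₂]₀)/k
Step 2: t = (1/0.96 - 1/1.4)/0.087
Step 3: t = (1.042 - 0.7143)/0.087
Step 4: t = 0.3274/0.087 = 3.763 s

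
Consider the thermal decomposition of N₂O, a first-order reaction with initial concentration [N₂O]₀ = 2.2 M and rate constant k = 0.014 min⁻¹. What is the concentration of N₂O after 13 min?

1.834 M

Step 1: For a first-order reaction: [N₂O] = [N₂O]₀ × e^(-kt)
Step 2: [N₂O] = 2.2 × e^(-0.014 × 13)
Step 3: [N₂O] = 2.2 × e^(-0.182)
Step 4: [N₂O] = 2.2 × 0.833601 = 1.834 M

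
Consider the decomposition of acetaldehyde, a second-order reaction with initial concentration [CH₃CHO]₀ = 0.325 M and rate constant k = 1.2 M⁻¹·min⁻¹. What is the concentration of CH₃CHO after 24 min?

0.03137 M

Step 1: For a second-order reaction: 1/[CH₃CHO] = 1/[CH₃CHO]₀ + kt
Step 2: 1/[CH₃CHO] = 1/0.325 + 1.2 × 24
Step 3: 1/[CH₃CHO] = 3.077 + 28.8 = 31.88
Step 4: [CH₃CHO] = 1/31.88 = 0.03137 M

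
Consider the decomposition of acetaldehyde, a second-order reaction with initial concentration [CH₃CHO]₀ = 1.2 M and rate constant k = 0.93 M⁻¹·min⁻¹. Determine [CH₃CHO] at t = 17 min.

0.06008 M

Step 1: For a second-order reaction: 1/[CH₃CHO] = 1/[CH₃CHO]₀ + kt
Step 2: 1/[CH₃CHO] = 1/1.2 + 0.93 × 17
Step 3: 1/[CH₃CHO] = 0.8333 + 15.81 = 16.64
Step 4: [CH₃CHO] = 1/16.64 = 0.06008 M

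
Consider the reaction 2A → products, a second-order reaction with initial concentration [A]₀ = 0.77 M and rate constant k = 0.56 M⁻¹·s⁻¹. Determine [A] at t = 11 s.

0.1341 M

Step 1: For a second-order reaction: 1/[A] = 1/[A]₀ + kt
Step 2: 1/[A] = 1/0.77 + 0.56 × 11
Step 3: 1/[A] = 1.299 + 6.16 = 7.459
Step 4: [A] = 1/7.459 = 0.1341 M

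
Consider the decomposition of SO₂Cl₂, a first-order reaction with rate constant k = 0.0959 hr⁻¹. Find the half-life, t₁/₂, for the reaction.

7.228 hr

Step 1: For a first-order reaction, t₁/₂ = ln(2)/k
Step 2: t₁/₂ = ln(2)/0.0959
Step 3: t₁/₂ = 0.6931/0.0959 = 7.228 hr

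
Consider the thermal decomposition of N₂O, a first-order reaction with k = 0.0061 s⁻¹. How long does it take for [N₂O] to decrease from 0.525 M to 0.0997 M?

272.3 s

Step 1: For first-order: t = ln([N₂O]₀/[N₂O])/k
Step 2: t = ln(0.525/0.0997)/0.0061
Step 3: t = ln(5.266)/0.0061
Step 4: t = 1.661/0.0061 = 272.3 s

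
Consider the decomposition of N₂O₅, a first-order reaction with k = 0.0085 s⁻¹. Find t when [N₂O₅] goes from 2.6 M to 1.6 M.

57.12 s

Step 1: For first-order: t = ln([N₂O₅]₀/[N₂O₅])/k
Step 2: t = ln(2.6/1.6)/0.0085
Step 3: t = ln(1.625)/0.0085
Step 4: t = 0.4855/0.0085 = 57.12 s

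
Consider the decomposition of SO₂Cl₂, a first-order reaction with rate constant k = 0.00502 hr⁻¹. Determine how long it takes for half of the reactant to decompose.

138.1 hr

Step 1: For a first-order reaction, t₁/₂ = ln(2)/k
Step 2: t₁/₂ = ln(2)/0.00502
Step 3: t₁/₂ = 0.6931/0.00502 = 138.1 hr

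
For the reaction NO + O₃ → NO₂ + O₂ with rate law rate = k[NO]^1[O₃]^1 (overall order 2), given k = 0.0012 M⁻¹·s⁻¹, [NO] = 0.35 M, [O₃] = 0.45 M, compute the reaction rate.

0.000189 M/s

Step 1: The rate law is rate = k[NO]^1[O₃]^1, overall order = 1+1 = 2
Step 2: Substitute values: rate = 0.0012 × (0.35)^1 × (0.45)^1
Step 3: rate = 0.0012 × 0.35 × 0.45 = 0.000189 M/s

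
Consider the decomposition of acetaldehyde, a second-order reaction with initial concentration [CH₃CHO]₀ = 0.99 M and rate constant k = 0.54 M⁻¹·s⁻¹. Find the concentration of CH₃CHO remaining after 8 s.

0.1876 M

Step 1: For a second-order reaction: 1/[CH₃CHO] = 1/[CH₃CHO]₀ + kt
Step 2: 1/[CH₃CHO] = 1/0.99 + 0.54 × 8
Step 3: 1/[CH₃CHO] = 1.01 + 4.32 = 5.33
Step 4: [CH₃CHO] = 1/5.33 = 0.1876 M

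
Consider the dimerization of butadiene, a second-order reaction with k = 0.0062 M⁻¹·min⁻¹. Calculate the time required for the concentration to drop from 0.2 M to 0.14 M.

345.6 min

Step 1: For second-order: t = (1/[C₄H₆] - 1/[C₄H₆]₀)/k
Step 2: t = (1/0.14 - 1/0.2)/0.0062
Step 3: t = (7.143 - 5)/0.0062
Step 4: t = 2.143/0.0062 = 345.6 min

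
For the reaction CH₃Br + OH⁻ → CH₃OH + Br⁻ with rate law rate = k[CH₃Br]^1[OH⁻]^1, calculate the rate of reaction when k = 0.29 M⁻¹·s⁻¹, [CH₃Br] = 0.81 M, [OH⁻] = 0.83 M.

0.195 M/s

Step 1: The rate law is rate = k[CH₃Br]^1[OH⁻]^1
Step 2: Substitute: rate = 0.29 × (0.81)^1 × (0.83)^1
Step 3: rate = 0.29 × 0.81 × 0.83 = 0.194967 M/s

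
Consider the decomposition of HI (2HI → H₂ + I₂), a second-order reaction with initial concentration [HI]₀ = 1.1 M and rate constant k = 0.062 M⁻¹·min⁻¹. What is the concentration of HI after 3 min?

0.9132 M

Step 1: For a second-order reaction: 1/[HI] = 1/[HI]₀ + kt
Step 2: 1/[HI] = 1/1.1 + 0.062 × 3
Step 3: 1/[HI] = 0.9091 + 0.186 = 1.095
Step 4: [HI] = 1/1.095 = 0.9132 M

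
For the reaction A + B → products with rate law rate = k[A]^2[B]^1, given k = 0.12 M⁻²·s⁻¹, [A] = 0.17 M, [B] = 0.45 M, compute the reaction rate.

0.001561 M/s

Step 1: The rate law is rate = k[A]^2[B]^1
Step 2: Substitute: rate = 0.12 × (0.17)^2 × (0.45)^1
Step 3: rate = 0.12 × 0.0289 × 0.45 = 0.0015606 M/s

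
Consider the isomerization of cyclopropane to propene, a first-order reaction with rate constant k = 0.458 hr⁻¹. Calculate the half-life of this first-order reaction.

1.513 hr

Step 1: For a first-order reaction, t₁/₂ = ln(2)/k
Step 2: t₁/₂ = ln(2)/0.458
Step 3: t₁/₂ = 0.6931/0.458 = 1.513 hr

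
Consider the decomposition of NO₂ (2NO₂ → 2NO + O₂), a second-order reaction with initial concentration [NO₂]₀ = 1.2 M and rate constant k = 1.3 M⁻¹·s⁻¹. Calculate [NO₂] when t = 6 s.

0.1158 M

Step 1: For a second-order reaction: 1/[NO₂] = 1/[NO₂]₀ + kt
Step 2: 1/[NO₂] = 1/1.2 + 1.3 × 6
Step 3: 1/[NO₂] = 0.8333 + 7.8 = 8.633
Step 4: [NO₂] = 1/8.633 = 0.1158 M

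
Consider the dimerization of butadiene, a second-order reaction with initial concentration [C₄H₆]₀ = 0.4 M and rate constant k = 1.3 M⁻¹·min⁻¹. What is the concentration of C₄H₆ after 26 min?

0.02755 M

Step 1: For a second-order reaction: 1/[C₄H₆] = 1/[C₄H₆]₀ + kt
Step 2: 1/[C₄H₆] = 1/0.4 + 1.3 × 26
Step 3: 1/[C₄H₆] = 2.5 + 33.8 = 36.3
Step 4: [C₄H₆] = 1/36.3 = 0.02755 M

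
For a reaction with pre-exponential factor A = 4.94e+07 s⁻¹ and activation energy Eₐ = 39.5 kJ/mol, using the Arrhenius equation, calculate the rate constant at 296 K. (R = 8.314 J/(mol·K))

5.28e+00 s⁻¹

Step 1: Use the Arrhenius equation: k = A × exp(-Eₐ/RT)
Step 2: Convert Eₐ to J/mol: 39.5 kJ/mol = 39500 J/mol
Step 3: Calculate the exponent: -Eₐ/(RT) = -39500/(8.314 × 296) = -16.05075
Step 4: k = 4.94e+07 × exp(-16.05075)
Step 5: k = 4.94e+07 × 1.06967e-07 = 5.2842e+00 s⁻¹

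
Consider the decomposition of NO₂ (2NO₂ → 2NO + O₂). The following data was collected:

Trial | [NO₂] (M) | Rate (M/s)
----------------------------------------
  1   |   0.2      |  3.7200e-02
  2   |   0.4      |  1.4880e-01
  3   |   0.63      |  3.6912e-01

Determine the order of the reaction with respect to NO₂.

second order (2)

Step 1: Compare trials to find order n where rate₂/rate₁ = ([NO₂]₂/[NO₂]₁)^n
Step 2: rate₂/rate₁ = 1.4880e-01/3.7200e-02 = 4
Step 3: [NO₂]₂/[NO₂]₁ = 0.4/0.2 = 2
Step 4: n = ln(4)/ln(2) = 2.00 ≈ 2
Step 5: The reaction is second order in NO₂.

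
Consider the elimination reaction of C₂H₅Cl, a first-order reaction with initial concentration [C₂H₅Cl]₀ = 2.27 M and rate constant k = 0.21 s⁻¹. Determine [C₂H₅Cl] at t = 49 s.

7.711e-05 M

Step 1: For a first-order reaction: [C₂H₅Cl] = [C₂H₅Cl]₀ × e^(-kt)
Step 2: [C₂H₅Cl] = 2.27 × e^(-0.21 × 49)
Step 3: [C₂H₅Cl] = 2.27 × e^(-10.29)
Step 4: [C₂H₅Cl] = 2.27 × 3.39711e-05 = 7.711e-05 M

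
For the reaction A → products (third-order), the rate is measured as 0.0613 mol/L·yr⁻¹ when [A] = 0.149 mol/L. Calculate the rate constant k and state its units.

18.53 (mol/L)⁻²·yr⁻¹

Step 1: rate = k[A]^3, so k = rate / [A]^3.
Step 2: k = 0.0613 / (0.149)^3 = 0.0613 / 0.003308.
Step 3: k = 18.53 (mol/L)⁻²·yr⁻¹.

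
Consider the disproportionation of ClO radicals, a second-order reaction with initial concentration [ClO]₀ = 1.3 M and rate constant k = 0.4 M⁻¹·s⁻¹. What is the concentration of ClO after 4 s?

0.4221 M

Step 1: For a second-order reaction: 1/[ClO] = 1/[ClO]₀ + kt
Step 2: 1/[ClO] = 1/1.3 + 0.4 × 4
Step 3: 1/[ClO] = 0.7692 + 1.6 = 2.369
Step 4: [ClO] = 1/2.369 = 0.4221 M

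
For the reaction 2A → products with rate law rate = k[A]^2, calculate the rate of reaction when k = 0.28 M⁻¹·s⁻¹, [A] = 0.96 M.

0.258 M/s

Step 1: Identify the rate law: rate = k[A]^2
Step 2: Substitute values: rate = 0.28 × (0.96)^2
Step 3: Calculate: rate = 0.28 × 0.9216 = 0.258048 M/s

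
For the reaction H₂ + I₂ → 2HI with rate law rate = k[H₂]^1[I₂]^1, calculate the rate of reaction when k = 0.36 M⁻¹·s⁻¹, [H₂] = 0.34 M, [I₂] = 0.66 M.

0.08078 M/s

Step 1: The rate law is rate = k[H₂]^1[I₂]^1
Step 2: Substitute: rate = 0.36 × (0.34)^1 × (0.66)^1
Step 3: rate = 0.36 × 0.34 × 0.66 = 0.080784 M/s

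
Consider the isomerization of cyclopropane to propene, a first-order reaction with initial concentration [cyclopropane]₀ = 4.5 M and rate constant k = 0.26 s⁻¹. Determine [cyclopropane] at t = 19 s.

0.0322 M

Step 1: For a first-order reaction: [cyclopropane] = [cyclopropane]₀ × e^(-kt)
Step 2: [cyclopropane] = 4.5 × e^(-0.26 × 19)
Step 3: [cyclopropane] = 4.5 × e^(-4.94)
Step 4: [cyclopropane] = 4.5 × 0.0071546 = 0.0322 M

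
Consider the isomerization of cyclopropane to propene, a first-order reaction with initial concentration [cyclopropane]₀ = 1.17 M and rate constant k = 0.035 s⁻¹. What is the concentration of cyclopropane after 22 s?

0.5417 M

Step 1: For a first-order reaction: [cyclopropane] = [cyclopropane]₀ × e^(-kt)
Step 2: [cyclopropane] = 1.17 × e^(-0.035 × 22)
Step 3: [cyclopropane] = 1.17 × e^(-0.77)
Step 4: [cyclopropane] = 1.17 × 0.463013 = 0.5417 M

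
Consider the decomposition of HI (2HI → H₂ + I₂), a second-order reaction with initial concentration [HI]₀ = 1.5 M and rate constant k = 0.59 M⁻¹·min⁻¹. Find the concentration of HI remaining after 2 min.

0.5415 M

Step 1: For a second-order reaction: 1/[HI] = 1/[HI]₀ + kt
Step 2: 1/[HI] = 1/1.5 + 0.59 × 2
Step 3: 1/[HI] = 0.6667 + 1.18 = 1.847
Step 4: [HI] = 1/1.847 = 0.5415 M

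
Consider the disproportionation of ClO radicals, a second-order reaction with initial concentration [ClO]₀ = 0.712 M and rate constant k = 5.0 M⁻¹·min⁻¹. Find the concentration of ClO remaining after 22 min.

0.008976 M

Step 1: For a second-order reaction: 1/[ClO] = 1/[ClO]₀ + kt
Step 2: 1/[ClO] = 1/0.712 + 5.0 × 22
Step 3: 1/[ClO] = 1.404 + 110 = 111.4
Step 4: [ClO] = 1/111.4 = 0.008976 M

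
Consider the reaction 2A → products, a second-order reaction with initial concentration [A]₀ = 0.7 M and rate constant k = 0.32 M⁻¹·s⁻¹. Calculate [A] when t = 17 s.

0.1456 M

Step 1: For a second-order reaction: 1/[A] = 1/[A]₀ + kt
Step 2: 1/[A] = 1/0.7 + 0.32 × 17
Step 3: 1/[A] = 1.429 + 5.44 = 6.869
Step 4: [A] = 1/6.869 = 0.1456 M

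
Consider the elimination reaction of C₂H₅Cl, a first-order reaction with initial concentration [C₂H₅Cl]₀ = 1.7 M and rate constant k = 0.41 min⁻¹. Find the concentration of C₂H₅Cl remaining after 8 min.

0.06397 M

Step 1: For a first-order reaction: [C₂H₅Cl] = [C₂H₅Cl]₀ × e^(-kt)
Step 2: [C₂H₅Cl] = 1.7 × e^(-0.41 × 8)
Step 3: [C₂H₅Cl] = 1.7 × e^(-3.28)
Step 4: [C₂H₅Cl] = 1.7 × 0.0376283 = 0.06397 M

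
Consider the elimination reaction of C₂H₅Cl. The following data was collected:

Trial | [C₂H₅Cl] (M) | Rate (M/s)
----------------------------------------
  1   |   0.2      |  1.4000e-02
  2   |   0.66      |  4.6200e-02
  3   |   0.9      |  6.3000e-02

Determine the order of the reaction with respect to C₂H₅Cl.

first order (1)

Step 1: Compare trials to find order n where rate₂/rate₁ = ([C₂H₅Cl]₂/[C₂H₅Cl]₁)^n
Step 2: rate₂/rate₁ = 4.6200e-02/1.4000e-02 = 3.3
Step 3: [C₂H₅Cl]₂/[C₂H₅Cl]₁ = 0.66/0.2 = 3.3
Step 4: n = ln(3.3)/ln(3.3) = 1.00 ≈ 1
Step 5: The reaction is first order in C₂H₅Cl.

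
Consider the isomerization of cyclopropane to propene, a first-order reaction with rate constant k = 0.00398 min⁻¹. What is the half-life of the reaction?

174.2 min

Step 1: For a first-order reaction, t₁/₂ = ln(2)/k
Step 2: t₁/₂ = ln(2)/0.00398
Step 3: t₁/₂ = 0.6931/0.00398 = 174.2 min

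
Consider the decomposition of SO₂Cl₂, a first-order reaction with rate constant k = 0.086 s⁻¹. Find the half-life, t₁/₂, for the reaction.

8.06 s

Step 1: For a first-order reaction, t₁/₂ = ln(2)/k
Step 2: t₁/₂ = ln(2)/0.086
Step 3: t₁/₂ = 0.6931/0.086 = 8.06 s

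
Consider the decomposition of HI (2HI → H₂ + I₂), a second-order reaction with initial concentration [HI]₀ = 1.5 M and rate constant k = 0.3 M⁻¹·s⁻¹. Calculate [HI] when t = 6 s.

0.4054 M

Step 1: For a second-order reaction: 1/[HI] = 1/[HI]₀ + kt
Step 2: 1/[HI] = 1/1.5 + 0.3 × 6
Step 3: 1/[HI] = 0.6667 + 1.8 = 2.467
Step 4: [HI] = 1/2.467 = 0.4054 M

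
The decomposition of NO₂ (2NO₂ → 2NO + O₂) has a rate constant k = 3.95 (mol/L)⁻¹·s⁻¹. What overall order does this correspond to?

second order (2)

Step 1: The units of k for an nth-order reaction are (concentration)^(1-n)·(time)⁻¹.
Step 2: Here k has units (mol/L)⁻¹·s⁻¹, so the concentration exponent is -1.
Step 3: 1 - n = -1 ⇒ n = 2. The reaction is second order.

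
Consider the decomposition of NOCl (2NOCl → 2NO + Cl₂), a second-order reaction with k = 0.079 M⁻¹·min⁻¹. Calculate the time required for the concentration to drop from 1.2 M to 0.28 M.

34.66 min

Step 1: For second-order: t = (1/[NOCl] - 1/[NOCl]₀)/k
Step 2: t = (1/0.28 - 1/1.2)/0.079
Step 3: t = (3.571 - 0.8333)/0.079
Step 4: t = 2.738/0.079 = 34.66 min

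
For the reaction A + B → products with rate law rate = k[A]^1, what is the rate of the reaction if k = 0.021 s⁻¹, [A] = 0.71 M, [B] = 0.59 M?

0.01491 M/s

Step 1: The rate law is rate = k[A]^1
Step 2: Note that the rate does not depend on [B] (zero order in B).
Step 3: rate = 0.021 × (0.71)^1 = 0.01491 M/s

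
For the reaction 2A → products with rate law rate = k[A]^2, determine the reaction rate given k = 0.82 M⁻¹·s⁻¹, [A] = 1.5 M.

1.845 M/s

Step 1: Identify the rate law: rate = k[A]^2
Step 2: Substitute values: rate = 0.82 × (1.5)^2
Step 3: Calculate: rate = 0.82 × 2.25 = 1.845 M/s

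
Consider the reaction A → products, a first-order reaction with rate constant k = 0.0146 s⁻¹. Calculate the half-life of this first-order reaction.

47.48 s

Step 1: For a first-order reaction, t₁/₂ = ln(2)/k
Step 2: t₁/₂ = ln(2)/0.0146
Step 3: t₁/₂ = 0.6931/0.0146 = 47.48 s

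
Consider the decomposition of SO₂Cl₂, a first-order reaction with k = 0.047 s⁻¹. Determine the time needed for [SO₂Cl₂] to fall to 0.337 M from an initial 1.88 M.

36.57 s

Step 1: For first-order: t = ln([SO₂Cl₂]₀/[SO₂Cl₂])/k
Step 2: t = ln(1.88/0.337)/0.047
Step 3: t = ln(5.579)/0.047
Step 4: t = 1.719/0.047 = 36.57 s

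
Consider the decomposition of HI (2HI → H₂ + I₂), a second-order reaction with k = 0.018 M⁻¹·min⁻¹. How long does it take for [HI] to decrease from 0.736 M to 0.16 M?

271.7 min

Step 1: For second-order: t = (1/[HI] - 1/[HI]₀)/k
Step 2: t = (1/0.16 - 1/0.736)/0.018
Step 3: t = (6.25 - 1.359)/0.018
Step 4: t = 4.891/0.018 = 271.7 min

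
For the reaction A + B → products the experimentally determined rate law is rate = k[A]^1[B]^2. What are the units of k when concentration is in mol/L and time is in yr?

(mol/L)⁻²·yr⁻¹

Step 1: Overall order = 1 + 2 = 3.
Step 2: rate has units mol/L·yr⁻¹; [A]^1[B]^2 has units (mol/L)^3.
Step 3: k = rate/([A]^1[B]^2), so units of k = (mol/L)^(1-3)·yr⁻¹ = (mol/L)⁻²·yr⁻¹.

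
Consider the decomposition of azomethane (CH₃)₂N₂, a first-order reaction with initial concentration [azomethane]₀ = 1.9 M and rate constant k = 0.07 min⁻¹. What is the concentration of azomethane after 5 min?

1.339 M

Step 1: For a first-order reaction: [azomethane] = [azomethane]₀ × e^(-kt)
Step 2: [azomethane] = 1.9 × e^(-0.07 × 5)
Step 3: [azomethane] = 1.9 × e^(-0.35)
Step 4: [azomethane] = 1.9 × 0.704688 = 1.339 M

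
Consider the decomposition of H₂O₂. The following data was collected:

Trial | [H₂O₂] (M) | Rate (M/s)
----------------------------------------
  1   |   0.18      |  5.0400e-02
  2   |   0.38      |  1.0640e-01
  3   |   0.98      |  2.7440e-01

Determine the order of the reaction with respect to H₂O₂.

first order (1)

Step 1: Compare trials to find order n where rate₂/rate₁ = ([H₂O₂]₂/[H₂O₂]₁)^n
Step 2: rate₂/rate₁ = 1.0640e-01/5.0400e-02 = 2.111
Step 3: [H₂O₂]₂/[H₂O₂]₁ = 0.38/0.18 = 2.111
Step 4: n = ln(2.111)/ln(2.111) = 1.00 ≈ 1
Step 5: The reaction is first order in H₂O₂.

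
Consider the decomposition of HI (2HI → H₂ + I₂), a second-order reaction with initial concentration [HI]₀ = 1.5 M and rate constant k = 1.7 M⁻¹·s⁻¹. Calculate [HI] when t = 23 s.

0.02515 M

Step 1: For a second-order reaction: 1/[HI] = 1/[HI]₀ + kt
Step 2: 1/[HI] = 1/1.5 + 1.7 × 23
Step 3: 1/[HI] = 0.6667 + 39.1 = 39.77
Step 4: [HI] = 1/39.77 = 0.02515 M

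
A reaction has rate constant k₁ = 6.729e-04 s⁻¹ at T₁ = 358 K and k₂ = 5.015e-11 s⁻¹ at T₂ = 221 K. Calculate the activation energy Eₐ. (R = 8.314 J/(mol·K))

78.8 kJ/mol

Step 1: Use the two-temperature Arrhenius form: ln(k₂/k₁) = -Eₐ/R × (1/T₂ - 1/T₁)
Step 2: ln(k₂/k₁) = ln(5.015e-11/6.729e-04) = ln(7.45282e-08) = -16.4121
Step 3: 1/T₂ - 1/T₁ = 1/221 - 1/358 = 1.731591e-03 K⁻¹
Step 4: Eₐ = -R × ln(k₂/k₁) / (1/T₂ - 1/T₁) = -8.314 × -16.4121 / 1.731591e-03
Step 5: Eₐ = 7.8800e+04 J/mol = 78.8 kJ/mol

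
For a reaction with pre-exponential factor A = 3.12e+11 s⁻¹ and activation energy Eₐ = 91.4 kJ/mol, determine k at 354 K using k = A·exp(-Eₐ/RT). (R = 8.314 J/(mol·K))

1.02e-02 s⁻¹

Step 1: Use the Arrhenius equation: k = A × exp(-Eₐ/RT)
Step 2: Convert Eₐ to J/mol: 91.4 kJ/mol = 91400 J/mol
Step 3: Calculate the exponent: -Eₐ/(RT) = -91400/(8.314 × 354) = -31.05510
Step 4: k = 3.12e+11 × exp(-31.05510)
Step 5: k = 3.12e+11 × 3.25793e-14 = 1.0165e-02 s⁻¹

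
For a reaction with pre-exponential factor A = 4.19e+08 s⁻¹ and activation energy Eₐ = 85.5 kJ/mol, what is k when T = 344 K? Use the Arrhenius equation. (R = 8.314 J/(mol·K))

4.36e-05 s⁻¹

Step 1: Use the Arrhenius equation: k = A × exp(-Eₐ/RT)
Step 2: Convert Eₐ to J/mol: 85.5 kJ/mol = 85500 J/mol
Step 3: Calculate the exponent: -Eₐ/(RT) = -85500/(8.314 × 344) = -29.89494
Step 4: k = 4.19e+08 × exp(-29.89494)
Step 5: k = 4.19e+08 × 1.03942e-13 = 4.3552e-05 s⁻¹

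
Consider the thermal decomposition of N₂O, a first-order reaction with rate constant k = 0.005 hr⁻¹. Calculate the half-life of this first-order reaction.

138.6 hr

Step 1: For a first-order reaction, t₁/₂ = ln(2)/k
Step 2: t₁/₂ = ln(2)/0.005
Step 3: t₁/₂ = 0.6931/0.005 = 138.6 hr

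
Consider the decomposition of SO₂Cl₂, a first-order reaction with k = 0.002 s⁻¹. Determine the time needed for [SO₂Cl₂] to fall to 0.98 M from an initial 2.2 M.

404.3 s

Step 1: For first-order: t = ln([SO₂Cl₂]₀/[SO₂Cl₂])/k
Step 2: t = ln(2.2/0.98)/0.002
Step 3: t = ln(2.245)/0.002
Step 4: t = 0.8087/0.002 = 404.3 s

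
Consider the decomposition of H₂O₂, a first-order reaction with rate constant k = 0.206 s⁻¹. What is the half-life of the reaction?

3.365 s

Step 1: For a first-order reaction, t₁/₂ = ln(2)/k
Step 2: t₁/₂ = ln(2)/0.206
Step 3: t₁/₂ = 0.6931/0.206 = 3.365 s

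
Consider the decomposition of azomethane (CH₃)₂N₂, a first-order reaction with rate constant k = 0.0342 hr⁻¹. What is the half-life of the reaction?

20.27 hr

Step 1: For a first-order reaction, t₁/₂ = ln(2)/k
Step 2: t₁/₂ = ln(2)/0.0342
Step 3: t₁/₂ = 0.6931/0.0342 = 20.27 hr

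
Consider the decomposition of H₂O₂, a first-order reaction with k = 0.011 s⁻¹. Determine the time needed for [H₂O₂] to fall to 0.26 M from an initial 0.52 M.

63.01 s

Step 1: For first-order: t = ln([H₂O₂]₀/[H₂O₂])/k
Step 2: t = ln(0.52/0.26)/0.011
Step 3: t = ln(2)/0.011
Step 4: t = 0.6931/0.011 = 63.01 s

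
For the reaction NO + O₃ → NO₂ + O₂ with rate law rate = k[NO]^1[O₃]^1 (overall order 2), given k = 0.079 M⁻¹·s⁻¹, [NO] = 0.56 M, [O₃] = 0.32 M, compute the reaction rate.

0.01416 M/s

Step 1: The rate law is rate = k[NO]^1[O₃]^1, overall order = 1+1 = 2
Step 2: Substitute values: rate = 0.079 × (0.56)^1 × (0.32)^1
Step 3: rate = 0.079 × 0.56 × 0.32 = 0.0141568 M/s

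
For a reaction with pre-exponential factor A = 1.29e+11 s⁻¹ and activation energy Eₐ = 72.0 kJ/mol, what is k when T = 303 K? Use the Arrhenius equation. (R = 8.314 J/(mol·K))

4.99e-02 s⁻¹

Step 1: Use the Arrhenius equation: k = A × exp(-Eₐ/RT)
Step 2: Convert Eₐ to J/mol: 72.0 kJ/mol = 72000 J/mol
Step 3: Calculate the exponent: -Eₐ/(RT) = -72000/(8.314 × 303) = -28.58116
Step 4: k = 1.29e+11 × exp(-28.58116)
Step 5: k = 1.29e+11 × 3.86687e-13 = 4.9883e-02 s⁻¹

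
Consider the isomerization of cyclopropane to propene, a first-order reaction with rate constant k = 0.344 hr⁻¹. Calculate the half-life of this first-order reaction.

2.015 hr

Step 1: For a first-order reaction, t₁/₂ = ln(2)/k
Step 2: t₁/₂ = ln(2)/0.344
Step 3: t₁/₂ = 0.6931/0.344 = 2.015 hr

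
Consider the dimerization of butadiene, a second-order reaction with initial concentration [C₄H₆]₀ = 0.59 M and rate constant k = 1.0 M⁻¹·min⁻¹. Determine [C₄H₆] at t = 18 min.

0.05077 M

Step 1: For a second-order reaction: 1/[C₄H₆] = 1/[C₄H₆]₀ + kt
Step 2: 1/[C₄H₆] = 1/0.59 + 1.0 × 18
Step 3: 1/[C₄H₆] = 1.695 + 18 = 19.69
Step 4: [C₄H₆] = 1/19.69 = 0.05077 M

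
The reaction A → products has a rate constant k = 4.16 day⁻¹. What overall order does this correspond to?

first order (1)

Step 1: The units of k for an nth-order reaction are (concentration)^(1-n)·(time)⁻¹.
Step 2: Here k has units day⁻¹, so the concentration exponent is 0.
Step 3: 1 - n = 0 ⇒ n = 1. The reaction is first order.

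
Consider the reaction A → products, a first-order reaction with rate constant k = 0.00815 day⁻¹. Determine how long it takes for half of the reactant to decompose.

85.05 day

Step 1: For a first-order reaction, t₁/₂ = ln(2)/k
Step 2: t₁/₂ = ln(2)/0.00815
Step 3: t₁/₂ = 0.6931/0.00815 = 85.05 day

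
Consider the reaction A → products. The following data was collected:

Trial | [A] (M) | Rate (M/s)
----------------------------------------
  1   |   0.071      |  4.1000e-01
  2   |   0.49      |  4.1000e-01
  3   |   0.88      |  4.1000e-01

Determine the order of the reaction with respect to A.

zeroth order (0)

Step 1: Compare trials - when concentration changes, rate stays constant.
Step 2: rate₂/rate₁ = 4.1000e-01/4.1000e-01 = 1
Step 3: [A]₂/[A]₁ = 0.49/0.071 = 6.901
Step 4: Since rate ratio ≈ (conc ratio)^0, the reaction is zeroth order.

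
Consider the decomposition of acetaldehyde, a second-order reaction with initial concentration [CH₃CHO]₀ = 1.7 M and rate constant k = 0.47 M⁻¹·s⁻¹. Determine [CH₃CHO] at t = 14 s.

0.1395 M

Step 1: For a second-order reaction: 1/[CH₃CHO] = 1/[CH₃CHO]₀ + kt
Step 2: 1/[CH₃CHO] = 1/1.7 + 0.47 × 14
Step 3: 1/[CH₃CHO] = 0.5882 + 6.58 = 7.168
Step 4: [CH₃CHO] = 1/7.168 = 0.1395 M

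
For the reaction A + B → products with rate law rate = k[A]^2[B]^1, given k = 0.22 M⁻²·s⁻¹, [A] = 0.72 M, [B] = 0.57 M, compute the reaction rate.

0.06501 M/s

Step 1: The rate law is rate = k[A]^2[B]^1
Step 2: Substitute: rate = 0.22 × (0.72)^2 × (0.57)^1
Step 3: rate = 0.22 × 0.5184 × 0.57 = 0.0650074 M/s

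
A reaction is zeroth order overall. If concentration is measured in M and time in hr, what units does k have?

M·hr⁻¹

Step 1: For overall order n, rate = k × (concentration)^n.
Step 2: Rate has units M·hr⁻¹; concentration term has units M^0.
Step 3: k = rate / (concentration)^n, so units of k = M^(1-0)·hr⁻¹ = M·hr⁻¹.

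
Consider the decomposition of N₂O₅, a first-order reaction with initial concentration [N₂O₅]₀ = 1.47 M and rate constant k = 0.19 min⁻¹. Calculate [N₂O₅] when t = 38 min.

0.001076 M

Step 1: For a first-order reaction: [N₂O₅] = [N₂O₅]₀ × e^(-kt)
Step 2: [N₂O₅] = 1.47 × e^(-0.19 × 38)
Step 3: [N₂O₅] = 1.47 × e^(-7.22)
Step 4: [N₂O₅] = 1.47 × 0.000731802 = 0.001076 M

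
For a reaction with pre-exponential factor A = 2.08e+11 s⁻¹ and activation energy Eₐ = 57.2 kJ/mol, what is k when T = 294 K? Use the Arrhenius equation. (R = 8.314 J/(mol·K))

1.43e+01 s⁻¹

Step 1: Use the Arrhenius equation: k = A × exp(-Eₐ/RT)
Step 2: Convert Eₐ to J/mol: 57.2 kJ/mol = 57200 J/mol
Step 3: Calculate the exponent: -Eₐ/(RT) = -57200/(8.314 × 294) = -23.40123
Step 4: k = 2.08e+11 × exp(-23.40123)
Step 5: k = 2.08e+11 × 6.87029e-11 = 1.4290e+01 s⁻¹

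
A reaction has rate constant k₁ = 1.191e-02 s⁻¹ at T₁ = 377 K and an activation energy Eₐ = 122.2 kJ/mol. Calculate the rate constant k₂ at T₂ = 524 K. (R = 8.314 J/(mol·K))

6.697e+02 s⁻¹

Step 1: Use the two-temperature Arrhenius form: ln(k₂/k₁) = -Eₐ/R × (1/T₂ - 1/T₁)
Step 2: Convert Eₐ to J/mol: 122.2 kJ/mol = 122200 J/mol
Step 3: 1/T₂ - 1/T₁ = 1/524 - 1/377 = -7.441229e-04 K⁻¹
Step 4: ln(k₂/k₁) = -122200/8.314 × -7.441229e-04 = 10.93719
Step 5: k₂ = k₁ × exp(10.93719) = 1.191e-02 × 5.62291e+04 = 6.697e+02 s⁻¹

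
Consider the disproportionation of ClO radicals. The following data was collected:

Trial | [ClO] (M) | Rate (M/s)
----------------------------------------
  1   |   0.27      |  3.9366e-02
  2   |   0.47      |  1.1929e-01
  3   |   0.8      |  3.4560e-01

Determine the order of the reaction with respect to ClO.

second order (2)

Step 1: Compare trials to find order n where rate₂/rate₁ = ([ClO]₂/[ClO]₁)^n
Step 2: rate₂/rate₁ = 1.1929e-01/3.9366e-02 = 3.03
Step 3: [ClO]₂/[ClO]₁ = 0.47/0.27 = 1.741
Step 4: n = ln(3.03)/ln(1.741) = 2.00 ≈ 2
Step 5: The reaction is second order in ClO.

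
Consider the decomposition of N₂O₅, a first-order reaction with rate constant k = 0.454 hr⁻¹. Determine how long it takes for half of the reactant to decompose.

1.527 hr

Step 1: For a first-order reaction, t₁/₂ = ln(2)/k
Step 2: t₁/₂ = ln(2)/0.454
Step 3: t₁/₂ = 0.6931/0.454 = 1.527 hr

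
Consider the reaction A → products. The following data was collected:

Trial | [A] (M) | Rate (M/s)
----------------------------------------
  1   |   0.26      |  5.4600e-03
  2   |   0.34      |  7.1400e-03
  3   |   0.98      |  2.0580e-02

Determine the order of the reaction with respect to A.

first order (1)

Step 1: Compare trials to find order n where rate₂/rate₁ = ([A]₂/[A]₁)^n
Step 2: rate₂/rate₁ = 7.1400e-03/5.4600e-03 = 1.308
Step 3: [A]₂/[A]₁ = 0.34/0.26 = 1.308
Step 4: n = ln(1.308)/ln(1.308) = 1.00 ≈ 1
Step 5: The reaction is first order in A.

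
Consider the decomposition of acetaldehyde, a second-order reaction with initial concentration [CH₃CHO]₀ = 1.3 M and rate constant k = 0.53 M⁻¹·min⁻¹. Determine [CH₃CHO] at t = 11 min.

0.1515 M

Step 1: For a second-order reaction: 1/[CH₃CHO] = 1/[CH₃CHO]₀ + kt
Step 2: 1/[CH₃CHO] = 1/1.3 + 0.53 × 11
Step 3: 1/[CH₃CHO] = 0.7692 + 5.83 = 6.599
Step 4: [CH₃CHO] = 1/6.599 = 0.1515 M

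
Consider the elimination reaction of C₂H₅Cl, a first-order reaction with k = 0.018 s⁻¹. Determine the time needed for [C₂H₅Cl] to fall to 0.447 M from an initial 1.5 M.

67.26 s

Step 1: For first-order: t = ln([C₂H₅Cl]₀/[C₂H₅Cl])/k
Step 2: t = ln(1.5/0.447)/0.018
Step 3: t = ln(3.356)/0.018
Step 4: t = 1.211/0.018 = 67.26 s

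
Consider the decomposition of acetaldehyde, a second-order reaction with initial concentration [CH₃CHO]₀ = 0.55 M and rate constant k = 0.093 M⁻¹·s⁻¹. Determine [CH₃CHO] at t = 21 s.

0.2652 M

Step 1: For a second-order reaction: 1/[CH₃CHO] = 1/[CH₃CHO]₀ + kt
Step 2: 1/[CH₃CHO] = 1/0.55 + 0.093 × 21
Step 3: 1/[CH₃CHO] = 1.818 + 1.953 = 3.771
Step 4: [CH₃CHO] = 1/3.771 = 0.2652 M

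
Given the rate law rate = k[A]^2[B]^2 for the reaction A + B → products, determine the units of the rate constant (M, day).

M⁻³·day⁻¹

Step 1: Overall order = 2 + 2 = 4.
Step 2: rate has units M·day⁻¹; [A]^2[B]^2 has units M^4.
Step 3: k = rate/([A]^2[B]^2), so units of k = M^(1-4)·day⁻¹ = M⁻³·day⁻¹.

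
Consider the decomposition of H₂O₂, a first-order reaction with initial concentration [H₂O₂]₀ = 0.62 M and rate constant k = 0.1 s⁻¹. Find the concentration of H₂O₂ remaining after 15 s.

0.1383 M

Step 1: For a first-order reaction: [H₂O₂] = [H₂O₂]₀ × e^(-kt)
Step 2: [H₂O₂] = 0.62 × e^(-0.1 × 15)
Step 3: [H₂O₂] = 0.62 × e^(-1.5)
Step 4: [H₂O₂] = 0.62 × 0.22313 = 0.1383 M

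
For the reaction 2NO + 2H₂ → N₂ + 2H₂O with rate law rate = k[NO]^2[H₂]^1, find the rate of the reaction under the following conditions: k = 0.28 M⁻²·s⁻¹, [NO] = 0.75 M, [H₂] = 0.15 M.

0.02363 M/s

Step 1: The rate law is rate = k[NO]^2[H₂]^1
Step 2: Substitute: rate = 0.28 × (0.75)^2 × (0.15)^1
Step 3: rate = 0.28 × 0.5625 × 0.15 = 0.023625 M/s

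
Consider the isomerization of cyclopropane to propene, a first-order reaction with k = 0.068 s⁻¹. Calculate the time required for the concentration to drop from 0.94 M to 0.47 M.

10.19 s

Step 1: For first-order: t = ln([cyclopropane]₀/[cyclopropane])/k
Step 2: t = ln(0.94/0.47)/0.068
Step 3: t = ln(2)/0.068
Step 4: t = 0.6931/0.068 = 10.19 s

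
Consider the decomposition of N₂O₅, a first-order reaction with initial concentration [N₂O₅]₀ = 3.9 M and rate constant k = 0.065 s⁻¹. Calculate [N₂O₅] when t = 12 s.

1.788 M

Step 1: For a first-order reaction: [N₂O₅] = [N₂O₅]₀ × e^(-kt)
Step 2: [N₂O₅] = 3.9 × e^(-0.065 × 12)
Step 3: [N₂O₅] = 3.9 × e^(-0.78)
Step 4: [N₂O₅] = 3.9 × 0.458406 = 1.788 M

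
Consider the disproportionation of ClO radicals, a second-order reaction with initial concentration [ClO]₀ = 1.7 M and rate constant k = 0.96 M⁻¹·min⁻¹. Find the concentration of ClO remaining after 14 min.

0.07128 M

Step 1: For a second-order reaction: 1/[ClO] = 1/[ClO]₀ + kt
Step 2: 1/[ClO] = 1/1.7 + 0.96 × 14
Step 3: 1/[ClO] = 0.5882 + 13.44 = 14.03
Step 4: [ClO] = 1/14.03 = 0.07128 M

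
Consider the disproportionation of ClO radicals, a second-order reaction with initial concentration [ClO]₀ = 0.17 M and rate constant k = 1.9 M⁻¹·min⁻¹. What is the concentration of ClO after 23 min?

0.02017 M

Step 1: For a second-order reaction: 1/[ClO] = 1/[ClO]₀ + kt
Step 2: 1/[ClO] = 1/0.17 + 1.9 × 23
Step 3: 1/[ClO] = 5.882 + 43.7 = 49.58
Step 4: [ClO] = 1/49.58 = 0.02017 M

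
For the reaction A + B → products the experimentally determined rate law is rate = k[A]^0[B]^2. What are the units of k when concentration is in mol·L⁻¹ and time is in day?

(mol·L⁻¹)⁻¹·day⁻¹

Step 1: Overall order = 0 + 2 = 2.
Step 2: rate has units mol·L⁻¹·day⁻¹; [A]^0[B]^2 has units (mol·L⁻¹)^2.
Step 3: k = rate/([A]^0[B]^2), so units of k = (mol·L⁻¹)^(1-2)·day⁻¹ = (mol·L⁻¹)⁻¹·day⁻¹.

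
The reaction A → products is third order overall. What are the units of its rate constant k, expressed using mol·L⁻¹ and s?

(mol·L⁻¹)⁻²·s⁻¹

Step 1: For overall order n, rate = k × (concentration)^n.
Step 2: Rate has units mol·L⁻¹·s⁻¹; concentration term has units (mol·L⁻¹)^3.
Step 3: k = rate / (concentration)^n, so units of k = (mol·L⁻¹)^(1-3)·s⁻¹ = (mol·L⁻¹)⁻²·s⁻¹.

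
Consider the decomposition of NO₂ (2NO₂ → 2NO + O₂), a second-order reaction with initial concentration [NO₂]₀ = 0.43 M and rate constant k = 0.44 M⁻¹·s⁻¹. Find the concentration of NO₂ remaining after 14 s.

0.1178 M

Step 1: For a second-order reaction: 1/[NO₂] = 1/[NO₂]₀ + kt
Step 2: 1/[NO₂] = 1/0.43 + 0.44 × 14
Step 3: 1/[NO₂] = 2.326 + 6.16 = 8.486
Step 4: [NO₂] = 1/8.486 = 0.1178 M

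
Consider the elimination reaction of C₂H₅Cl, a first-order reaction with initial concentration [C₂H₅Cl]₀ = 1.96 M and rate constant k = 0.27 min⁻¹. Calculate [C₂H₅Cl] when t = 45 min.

1.037e-05 M

Step 1: For a first-order reaction: [C₂H₅Cl] = [C₂H₅Cl]₀ × e^(-kt)
Step 2: [C₂H₅Cl] = 1.96 × e^(-0.27 × 45)
Step 3: [C₂H₅Cl] = 1.96 × e^(-12.15)
Step 4: [C₂H₅Cl] = 1.96 × 5.28837e-06 = 1.037e-05 M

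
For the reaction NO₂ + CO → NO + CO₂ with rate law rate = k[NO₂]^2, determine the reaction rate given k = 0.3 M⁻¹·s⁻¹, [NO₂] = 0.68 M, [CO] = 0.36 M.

0.1387 M/s

Step 1: The rate law is rate = k[NO₂]^2
Step 2: Note that the rate does not depend on [CO] (zero order in CO).
Step 3: rate = 0.3 × (0.68)^2 = 0.13872 M/s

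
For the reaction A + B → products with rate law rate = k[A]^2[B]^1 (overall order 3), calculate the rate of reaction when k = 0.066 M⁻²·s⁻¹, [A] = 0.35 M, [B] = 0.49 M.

0.003962 M/s

Step 1: The rate law is rate = k[A]^2[B]^1, overall order = 2+1 = 3
Step 2: Substitute values: rate = 0.066 × (0.35)^2 × (0.49)^1
Step 3: rate = 0.066 × 0.1225 × 0.49 = 0.00396165 M/s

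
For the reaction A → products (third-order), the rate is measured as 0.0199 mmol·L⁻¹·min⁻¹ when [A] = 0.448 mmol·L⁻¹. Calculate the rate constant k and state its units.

0.2213 (mmol·L⁻¹)⁻²·min⁻¹

Step 1: rate = k[A]^3, so k = rate / [A]^3.
Step 2: k = 0.0199 / (0.448)^3 = 0.0199 / 0.08992.
Step 3: k = 0.2213 (mmol·L⁻¹)⁻²·min⁻¹.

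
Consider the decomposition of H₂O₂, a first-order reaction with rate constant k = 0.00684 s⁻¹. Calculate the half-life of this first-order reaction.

101.3 s

Step 1: For a first-order reaction, t₁/₂ = ln(2)/k
Step 2: t₁/₂ = ln(2)/0.00684
Step 3: t₁/₂ = 0.6931/0.00684 = 101.3 s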